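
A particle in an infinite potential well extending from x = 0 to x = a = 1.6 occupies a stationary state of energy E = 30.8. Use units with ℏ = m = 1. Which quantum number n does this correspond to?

For an infinite well E_n = n²π²ℏ²/(2ma²), so n = (a/πℏ)√(2mE).
n = (1.6/π) × √(2 × 1 × 30.8) = 3.997 → n = 4.

n = 4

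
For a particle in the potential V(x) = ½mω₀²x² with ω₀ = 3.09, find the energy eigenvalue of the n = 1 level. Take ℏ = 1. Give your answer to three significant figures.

E = 4.64

The oscillator eigenvalues are E_n = ℏω₀(n + ½), so E_1 = 3.09 × 1.5 = 4.635.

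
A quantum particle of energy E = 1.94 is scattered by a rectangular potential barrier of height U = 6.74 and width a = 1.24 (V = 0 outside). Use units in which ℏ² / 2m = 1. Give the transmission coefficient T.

Since E < U the interior solution is evanescent with decay constant κ = √(2m(U − E))/ℏ = 2.191.
κa = 2.717, sinh(κa) = 7.532.
Matching ψ, ψ′ at both faces gives T = [1 + U² sinh²(κa) / (4E(U − E))]⁻¹ = 1/70.19 = 0.0142.

T = 0.0142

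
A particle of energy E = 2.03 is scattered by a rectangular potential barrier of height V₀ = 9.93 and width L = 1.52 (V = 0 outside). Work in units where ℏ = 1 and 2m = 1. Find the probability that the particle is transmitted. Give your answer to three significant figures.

T = 0.000506

Since E < V₀ the interior solution is evanescent with decay constant κ = √(2m(V₀ − E))/ℏ = 2.811.
κL = 4.272, sinh(κL) = 35.83.
Matching ψ, ψ′ at both faces gives T = [1 + V₀² sinh²(κL) / (4E(V₀ − E))]⁻¹ = 1/1975 = 0.000506.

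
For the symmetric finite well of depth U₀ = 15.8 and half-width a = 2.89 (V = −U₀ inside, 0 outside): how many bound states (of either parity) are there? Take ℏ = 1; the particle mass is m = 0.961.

Define the well-strength parameter z₀ = (a/ℏ)√(2mU₀) = 2.89 × √(2·0.961·15.8) = 15.93.
A new bound state (alternating even/odd) appears each time z₀ passes a multiple of π/2, so N = ⌊2z₀/π⌋ + 1 = ⌊10.14⌋ + 1 = 11.

N = 11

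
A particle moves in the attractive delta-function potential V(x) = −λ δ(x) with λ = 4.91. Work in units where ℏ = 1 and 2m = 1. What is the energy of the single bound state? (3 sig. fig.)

For x ≠ 0 the bound state is ψ ∝ e^{−κ|x|}; integrating the TISE across the delta gives the cusp condition 2κ = 2mλ/ℏ², so κ = 2.455.
Then E = −ℏ²κ²/(2m) = −mλ²/(2ℏ²) = -6.027.

E = -6.03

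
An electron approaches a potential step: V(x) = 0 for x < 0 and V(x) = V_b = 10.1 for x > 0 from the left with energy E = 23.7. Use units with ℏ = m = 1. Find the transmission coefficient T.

On each side the TISE gives plane waves with k = √(2m(E − V))/ℏ: k₁ = √(2·1·23.7) = 6.885, k₂ = √(2·1·13.6) = 5.215.
Matching ψ and ψ′ at x = 0 gives r = (k₁ − k₂)/(k₁ + k₂), so R = r² = 0.01903 and T = 1 − R = 0.9810.

T = 0.981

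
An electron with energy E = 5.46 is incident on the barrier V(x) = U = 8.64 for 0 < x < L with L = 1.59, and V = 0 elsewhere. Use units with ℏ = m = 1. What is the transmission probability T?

Since E < U the interior solution is evanescent with decay constant κ = √(2m(U − E))/ℏ = 2.522.
κL = 4.010, sinh(κL) = 27.56.
Matching ψ, ψ′ at both faces gives T = [1 + U² sinh²(κL) / (4E(U − E))]⁻¹ = 1/817.4 = 0.00122.

T = 0.00122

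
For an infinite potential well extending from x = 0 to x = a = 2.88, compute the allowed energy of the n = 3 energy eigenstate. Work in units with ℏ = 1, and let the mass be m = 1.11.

E = 4.82

The infinite-well eigenfunctions ψ_n = √(2/a) sin(nπx/a) vanish at both walls, giving E_n = n²π²ℏ²/(2ma²).
E_3 = 3² × π² / (2 × 1.11 × 2.88²) = 4.824.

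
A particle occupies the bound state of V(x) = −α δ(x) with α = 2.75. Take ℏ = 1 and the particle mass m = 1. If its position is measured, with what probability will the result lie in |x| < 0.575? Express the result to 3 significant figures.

The normalised bound state is ψ = √κ e^{−κ|x|} with κ = mα/ℏ² = 2.750.
P(|x| < d) = ∫_{−d}^{d} κ e^{−2κ|x|} dx = 1 − e^{−2κd} = 1 − e^{−3.163} = 0.9577.

P = 0.958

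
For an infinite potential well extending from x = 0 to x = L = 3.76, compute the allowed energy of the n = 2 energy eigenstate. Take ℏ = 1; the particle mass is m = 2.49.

Requiring ψ(0) = ψ(L) = 0 quantises k = nπ/L, hence E_n = ℏ²k²/2m = n²π²ℏ²/(2mL²).
E_2 = 2² × π² / (2 × 2.49 × 3.76²) = 0.5607.

E = 0.561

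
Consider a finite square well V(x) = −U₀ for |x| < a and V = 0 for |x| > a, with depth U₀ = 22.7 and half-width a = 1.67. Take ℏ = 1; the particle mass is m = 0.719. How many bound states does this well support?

Define the well-strength parameter z₀ = (a/ℏ)√(2mU₀) = 1.67 × √(2·0.719·22.7) = 9.541.
The even/odd transcendental equations gain one root per π/2 in z₀, giving N = 1 + ⌊2z₀/π⌋ = 1 + ⌊6.074⌋ = 7.

N = 7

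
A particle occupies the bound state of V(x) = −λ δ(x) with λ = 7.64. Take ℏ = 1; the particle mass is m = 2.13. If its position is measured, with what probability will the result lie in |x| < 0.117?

The normalised bound state is ψ = √κ e^{−κ|x|} with κ = mλ/ℏ² = 16.27.
P(|x| < d) = ∫_{−d}^{d} κ e^{−2κ|x|} dx = 1 − e^{−2κd} = 1 − e^{−3.808} = 0.9778.

P = 0.978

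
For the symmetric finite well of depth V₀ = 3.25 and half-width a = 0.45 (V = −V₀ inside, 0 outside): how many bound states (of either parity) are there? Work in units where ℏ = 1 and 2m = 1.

N = 1

Define the well-strength parameter z₀ = (a/ℏ)√(2mV₀) = 0.45 × √(2·0.5·3.25) = 0.8112.
The even/odd transcendental equations gain one root per π/2 in z₀, giving N = 1 + ⌊2z₀/π⌋ = 1 + ⌊0.5165⌋ = 1.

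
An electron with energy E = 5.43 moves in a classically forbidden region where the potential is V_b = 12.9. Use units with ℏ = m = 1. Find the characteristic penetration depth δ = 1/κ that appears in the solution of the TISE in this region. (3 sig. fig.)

δ = 0.259

Since E < V_b the TISE in this region is ψ'' = κ²ψ with κ = √(2m(V_b − E))/ℏ.
κ = √(2 × 1 × 7.47) = 3.865. The penetration depth is δ = 1/κ = 0.259.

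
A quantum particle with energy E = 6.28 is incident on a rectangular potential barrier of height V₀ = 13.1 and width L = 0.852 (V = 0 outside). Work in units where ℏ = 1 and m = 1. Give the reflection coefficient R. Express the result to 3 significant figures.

E < V₀: inside the barrier ψ ∝ e^{±κx} with κ = √(2m(V₀ − E))/ℏ = 3.693.
κL = 3.147, sinh(κL) = 11.61.
The exact tunnelling result is T⁻¹ = 1 + V₀² sinh²(κL) / [4E(V₀ − E)] = 136.0, so T = 0.00736.
R = 1 − T = 0.993.

R = 0.993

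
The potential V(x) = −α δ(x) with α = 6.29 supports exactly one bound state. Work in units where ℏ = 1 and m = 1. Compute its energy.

E = -19.8

The bound state is ψ(x) = √κ e^{−κ|x|}. The derivative jump ψ'(0⁺) − ψ'(0⁻) = −(2mα/ℏ²)ψ(0) fixes κ = mα/ℏ² = 6.290.
Then E = −ℏ²κ²/(2m) = −mα²/(2ℏ²) = -19.78.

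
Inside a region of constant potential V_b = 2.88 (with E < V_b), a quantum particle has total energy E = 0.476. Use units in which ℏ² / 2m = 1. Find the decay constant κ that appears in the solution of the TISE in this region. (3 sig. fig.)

Since E < V_b the TISE in this region is ψ'' = κ²ψ with κ = √(2m(V_b − E))/ℏ.
κ = √(2 × 0.5 × 2.404) = 1.550.

κ = 1.55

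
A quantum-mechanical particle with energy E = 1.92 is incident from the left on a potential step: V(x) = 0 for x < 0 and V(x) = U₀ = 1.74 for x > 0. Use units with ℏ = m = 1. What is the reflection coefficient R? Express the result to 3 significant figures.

On each side the TISE gives plane waves with k = √(2m(E − V))/ℏ: k₁ = √(2·1·1.92) = 1.960, k₂ = √(2·1·0.18) = 0.6000.
Continuity of ψ and ψ′ at the step yields the reflection amplitude r = (k₁ − k₂)/(k₁ + k₂) = 0.5312; thus R = |r|² = 0.2821, T = 0.7179.

R = 0.282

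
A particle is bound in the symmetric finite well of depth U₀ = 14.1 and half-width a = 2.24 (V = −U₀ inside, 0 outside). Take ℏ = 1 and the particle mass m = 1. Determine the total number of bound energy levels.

Define the well-strength parameter z₀ = (a/ℏ)√(2mU₀) = 2.24 × √(2·1·14.1) = 11.90.
The even/odd transcendental equations gain one root per π/2 in z₀, giving N = 1 + ⌊2z₀/π⌋ = 1 + ⌊7.573⌋ = 8.

N = 8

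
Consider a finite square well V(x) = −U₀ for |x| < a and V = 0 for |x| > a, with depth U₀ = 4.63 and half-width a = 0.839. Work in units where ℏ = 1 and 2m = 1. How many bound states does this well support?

Define the well-strength parameter z₀ = (a/ℏ)√(2mU₀) = 0.839 × √(2·0.5·4.63) = 1.805.
The even/odd transcendental equations gain one root per π/2 in z₀, giving N = 1 + ⌊2z₀/π⌋ = 1 + ⌊1.149⌋ = 2.

N = 2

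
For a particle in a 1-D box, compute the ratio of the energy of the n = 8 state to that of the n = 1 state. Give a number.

64

Since E_n ∝ n², the ratio is (8/1)² = 64.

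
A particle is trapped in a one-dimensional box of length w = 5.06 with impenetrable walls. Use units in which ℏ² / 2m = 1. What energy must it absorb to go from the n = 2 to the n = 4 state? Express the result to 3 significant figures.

ΔE = 4.63

E_n = n²π²ℏ²/(2mw²), so ΔE = (4² − 2²) π²ℏ²/(2mw²).
ΔE = 12 × π² / (2 × 0.5 × 5.06²) = 4.626.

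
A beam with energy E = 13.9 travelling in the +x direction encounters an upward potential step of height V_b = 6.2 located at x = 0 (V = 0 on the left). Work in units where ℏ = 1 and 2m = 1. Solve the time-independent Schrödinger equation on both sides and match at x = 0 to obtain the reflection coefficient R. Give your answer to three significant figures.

The wavenumbers are k₁ = √(2mE)/ℏ = 3.728 on the left and k₂ = √(2m(E − V_b))/ℏ = 2.775 on the right.
Continuity of ψ and ψ′ at the step yields the reflection amplitude r = (k₁ − k₂)/(k₁ + k₂) = 0.1466; thus R = |r|² = 0.02149, T = 0.9785.

R = 0.0215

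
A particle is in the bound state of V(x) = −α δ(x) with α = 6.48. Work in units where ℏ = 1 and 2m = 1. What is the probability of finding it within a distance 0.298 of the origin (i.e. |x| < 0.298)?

The normalised bound state is ψ = √κ e^{−κ|x|} with κ = mα/ℏ² = 3.240.
P(|x| < d) = ∫_{−d}^{d} κ e^{−2κ|x|} dx = 1 − e^{−2κd} = 1 − e^{−1.931} = 0.8550.

P = 0.855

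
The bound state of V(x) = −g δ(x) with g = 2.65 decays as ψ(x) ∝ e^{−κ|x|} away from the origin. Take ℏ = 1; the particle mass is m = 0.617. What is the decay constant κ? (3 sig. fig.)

κ = 1.64

Integrating the TISE across x = 0 gives the cusp condition ψ'(0⁺) − ψ'(0⁻) = −(2mg/ℏ²)ψ(0).
With ψ ∝ e^{−κ|x|} this yields −2κ = −2mg/ℏ², so κ = mg/ℏ² = 1.635.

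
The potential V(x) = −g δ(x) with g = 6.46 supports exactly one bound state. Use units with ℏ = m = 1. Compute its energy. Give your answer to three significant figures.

E = -20.9

The bound state is ψ(x) = √κ e^{−κ|x|}. The derivative jump ψ'(0⁺) − ψ'(0⁻) = −(2mg/ℏ²)ψ(0) fixes κ = mg/ℏ² = 6.460.
Then E = −ℏ²κ²/(2m) = −mg²/(2ℏ²) = -20.87.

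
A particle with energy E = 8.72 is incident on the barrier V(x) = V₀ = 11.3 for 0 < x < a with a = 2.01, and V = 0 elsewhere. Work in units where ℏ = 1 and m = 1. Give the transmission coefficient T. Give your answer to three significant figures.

T = 0.000305

Since E < V₀ the interior solution is evanescent with decay constant κ = √(2m(V₀ − E))/ℏ = 2.272.
κa = 4.566, sinh(κa) = 48.07.
Matching ψ, ψ′ at both faces gives T = [1 + V₀² sinh²(κa) / (4E(V₀ − E))]⁻¹ = 1/3279 = 0.000305.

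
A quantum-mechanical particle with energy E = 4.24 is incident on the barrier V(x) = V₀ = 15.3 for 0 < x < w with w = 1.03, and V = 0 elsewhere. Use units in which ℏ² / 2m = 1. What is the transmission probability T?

E < V₀: inside the barrier ψ ∝ e^{±κx} with κ = √(2m(V₀ − E))/ℏ = 3.326.
κw = 3.425, sinh(κw) = 15.35.
Matching ψ, ψ′ at both faces gives T = [1 + V₀² sinh²(κw) / (4E(V₀ − E))]⁻¹ = 1/295.1 = 0.00339.

T = 0.00339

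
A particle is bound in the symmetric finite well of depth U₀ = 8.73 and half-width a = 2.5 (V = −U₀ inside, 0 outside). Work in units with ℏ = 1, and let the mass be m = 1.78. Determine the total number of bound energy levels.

N = 9

Define the well-strength parameter z₀ = (a/ℏ)√(2mU₀) = 2.5 × √(2·1.78·8.73) = 13.94.
A new bound state (alternating even/odd) appears each time z₀ passes a multiple of π/2, so N = ⌊2z₀/π⌋ + 1 = ⌊8.873⌋ + 1 = 9.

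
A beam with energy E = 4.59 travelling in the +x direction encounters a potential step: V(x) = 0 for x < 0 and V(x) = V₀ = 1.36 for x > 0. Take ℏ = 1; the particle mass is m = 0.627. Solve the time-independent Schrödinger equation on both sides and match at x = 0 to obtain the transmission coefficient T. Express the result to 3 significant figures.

T = 0.992

On each side the TISE gives plane waves with k = √(2m(E − V))/ℏ: k₁ = √(2·0.627·4.59) = 2.399, k₂ = √(2·0.627·3.23) = 2.013.
Continuity of ψ and ψ′ at the step yields the reflection amplitude r = (k₁ − k₂)/(k₁ + k₂) = 0.08762; thus R = |r|² = 0.007678, T = 0.9923.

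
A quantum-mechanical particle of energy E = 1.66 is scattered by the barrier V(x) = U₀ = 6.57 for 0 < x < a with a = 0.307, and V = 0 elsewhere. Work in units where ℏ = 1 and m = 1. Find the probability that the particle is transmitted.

T = 0.377

E < U₀: inside the barrier ψ ∝ e^{±κx} with κ = √(2m(U₀ − E))/ℏ = 3.134.
κa = 0.9620, sinh(κa) = 1.117.
Matching ψ, ψ′ at both faces gives T = [1 + U₀² sinh²(κa) / (4E(U₀ − E))]⁻¹ = 1/2.653 = 0.377.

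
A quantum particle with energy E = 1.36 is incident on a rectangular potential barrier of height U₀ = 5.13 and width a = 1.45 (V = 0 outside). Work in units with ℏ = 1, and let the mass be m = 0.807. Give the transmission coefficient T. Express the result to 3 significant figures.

Since E < U₀ the interior solution is evanescent with decay constant κ = √(2m(U₀ − E))/ℏ = 2.467.
κa = 3.577, sinh(κa) = 17.86.
Matching ψ, ψ′ at both faces gives T = [1 + U₀² sinh²(κa) / (4E(U₀ − E))]⁻¹ = 1/410.5 = 0.00244.

T = 0.00244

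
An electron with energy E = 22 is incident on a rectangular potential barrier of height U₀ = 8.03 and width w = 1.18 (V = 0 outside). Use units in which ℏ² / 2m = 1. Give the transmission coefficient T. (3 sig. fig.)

E > U₀: inside the barrier k₂ = √(2m(E − U₀))/ℏ = 3.738, k₂w = 4.410.
T = [1 + U₀² sin²(k₂w) / (4E(E − U₀))]⁻¹ = 1/1.048 = 0.954.

T = 0.954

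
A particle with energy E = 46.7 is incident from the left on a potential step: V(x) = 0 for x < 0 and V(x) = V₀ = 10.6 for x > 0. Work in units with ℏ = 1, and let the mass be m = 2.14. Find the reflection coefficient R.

The wavenumbers are k₁ = √(2mE)/ℏ = 14.14 on the left and k₂ = √(2m(E − V₀))/ℏ = 12.43 on the right.
Matching ψ and ψ′ at x = 0 gives r = (k₁ − k₂)/(k₁ + k₂), so R = r² = 0.004131 and T = 1 − R = 0.9959.

R = 0.00413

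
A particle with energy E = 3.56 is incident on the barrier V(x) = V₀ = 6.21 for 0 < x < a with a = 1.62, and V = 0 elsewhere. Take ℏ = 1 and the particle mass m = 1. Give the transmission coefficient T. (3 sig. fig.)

Since E < V₀ the interior solution is evanescent with decay constant κ = √(2m(V₀ − E))/ℏ = 2.302.
κa = 3.730, sinh(κa) = 20.82.
The exact tunnelling result is T⁻¹ = 1 + V₀² sinh²(κa) / [4E(V₀ − E)] = 443.9, so T = 0.00225.

T = 0.00225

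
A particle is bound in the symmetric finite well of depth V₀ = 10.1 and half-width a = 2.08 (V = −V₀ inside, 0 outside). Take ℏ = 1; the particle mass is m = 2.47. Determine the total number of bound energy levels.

The dimensionless depth is z₀ = a√(2mV₀)/ℏ = 2.08 × √(49.89) = 14.69.
A new bound state (alternating even/odd) appears each time z₀ passes a multiple of π/2, so N = ⌊2z₀/π⌋ + 1 = ⌊9.353⌋ + 1 = 10.

N = 10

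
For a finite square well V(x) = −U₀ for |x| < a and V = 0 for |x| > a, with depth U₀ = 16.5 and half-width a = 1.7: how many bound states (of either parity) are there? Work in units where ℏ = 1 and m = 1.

N = 7

Define the well-strength parameter z₀ = (a/ℏ)√(2mU₀) = 1.7 × √(2·1·16.5) = 9.766.
A new bound state (alternating even/odd) appears each time z₀ passes a multiple of π/2, so N = ⌊2z₀/π⌋ + 1 = ⌊6.217⌋ + 1 = 7.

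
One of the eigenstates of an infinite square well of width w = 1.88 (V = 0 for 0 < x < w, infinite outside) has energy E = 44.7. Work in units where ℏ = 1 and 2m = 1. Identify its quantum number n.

n = 4

From E_n = n²π²ℏ²/(2mw²) invert to n = √(2mw²E)/(πℏ).
n = (1.88/π) × √(2 × 0.5 × 44.7) = 4.001 → n = 4.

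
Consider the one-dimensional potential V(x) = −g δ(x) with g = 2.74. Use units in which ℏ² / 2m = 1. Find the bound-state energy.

For x ≠ 0 the bound state is ψ ∝ e^{−κ|x|}; integrating the TISE across the delta gives the cusp condition 2κ = 2mg/ℏ², so κ = 1.370.
Then E = −ℏ²κ²/(2m) = −mg²/(2ℏ²) = -1.877.

E = -1.88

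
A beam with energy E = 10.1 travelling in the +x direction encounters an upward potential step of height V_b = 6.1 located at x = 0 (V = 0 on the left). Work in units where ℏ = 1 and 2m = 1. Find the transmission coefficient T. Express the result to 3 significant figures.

T = 0.948

On each side the TISE gives plane waves with k = √(2m(E − V))/ℏ: k₁ = √(2·½·10.1) = 3.178, k₂ = √(2·½·4) = 2.000.
Continuity of ψ and ψ′ at the step yields the reflection amplitude r = (k₁ − k₂)/(k₁ + k₂) = 0.2275; thus R = |r|² = 0.05176, T = 0.9482.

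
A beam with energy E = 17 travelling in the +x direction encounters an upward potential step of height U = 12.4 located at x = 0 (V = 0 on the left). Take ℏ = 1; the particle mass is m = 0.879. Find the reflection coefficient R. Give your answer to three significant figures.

The wavenumbers are k₁ = √(2mE)/ℏ = 5.467 on the left and k₂ = √(2m(E − U))/ℏ = 2.844 on the right.
Continuity of ψ and ψ′ at the step yields the reflection amplitude r = (k₁ − k₂)/(k₁ + k₂) = 0.3156; thus R = |r|² = 0.09962, T = 0.9004.

R = 0.0996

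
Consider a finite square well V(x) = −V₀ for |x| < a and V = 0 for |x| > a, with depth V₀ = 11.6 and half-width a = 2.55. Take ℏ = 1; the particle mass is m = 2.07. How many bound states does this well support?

Define the well-strength parameter z₀ = (a/ℏ)√(2mV₀) = 2.55 × √(2·2.07·11.6) = 17.67.
A new bound state (alternating even/odd) appears each time z₀ passes a multiple of π/2, so N = ⌊2z₀/π⌋ + 1 = ⌊11.25⌋ + 1 = 12.

N = 12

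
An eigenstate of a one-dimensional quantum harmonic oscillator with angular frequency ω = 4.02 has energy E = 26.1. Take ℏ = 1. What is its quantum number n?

n = 6

Invert E_n = (n + ½)ℏω: n = E/ℏω − ½ = 5.993, so n = 6.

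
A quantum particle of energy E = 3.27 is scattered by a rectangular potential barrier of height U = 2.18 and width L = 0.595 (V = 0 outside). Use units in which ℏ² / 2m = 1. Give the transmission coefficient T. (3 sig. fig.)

T = 0.899

Above the barrier the interior wavenumber is k₂ = √(2m(E − U))/ℏ = 1.044, giving phase k₂L = 0.6212.
Matching at both interfaces gives T⁻¹ = 1 + U² sin²(k₂L) / [4E(E − U)] = 1.113, hence T = 0.899.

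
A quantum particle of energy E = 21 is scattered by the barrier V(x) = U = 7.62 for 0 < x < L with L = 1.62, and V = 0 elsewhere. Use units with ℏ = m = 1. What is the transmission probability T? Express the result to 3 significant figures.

Above the barrier the interior wavenumber is k₂ = √(2m(E − U))/ℏ = 5.173, giving phase k₂L = 8.380.
Matching at both interfaces gives T⁻¹ = 1 + U² sin²(k₂L) / [4E(E − U)] = 1.039, hence T = 0.963.

T = 0.963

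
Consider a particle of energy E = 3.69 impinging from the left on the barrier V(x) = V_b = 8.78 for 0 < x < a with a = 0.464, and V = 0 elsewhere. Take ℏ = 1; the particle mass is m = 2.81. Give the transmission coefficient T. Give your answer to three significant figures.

T = 0.0269

E < V_b: inside the barrier ψ ∝ e^{±κx} with κ = √(2m(V_b − E))/ℏ = 5.348.
κa = 2.482, sinh(κa) = 5.939.
The exact tunnelling result is T⁻¹ = 1 + V_b² sinh²(κa) / [4E(V_b − E)] = 37.19, so T = 0.0269.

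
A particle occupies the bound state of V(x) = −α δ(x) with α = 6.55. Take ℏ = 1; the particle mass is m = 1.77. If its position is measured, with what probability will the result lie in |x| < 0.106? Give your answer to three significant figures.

P = 0.914

The normalised bound state is ψ = √κ e^{−κ|x|} with κ = mα/ℏ² = 11.59.
P(|x| < d) = ∫_{−d}^{d} κ e^{−2κ|x|} dx = 1 − e^{−2κd} = 1 − e^{−2.458} = 0.9144.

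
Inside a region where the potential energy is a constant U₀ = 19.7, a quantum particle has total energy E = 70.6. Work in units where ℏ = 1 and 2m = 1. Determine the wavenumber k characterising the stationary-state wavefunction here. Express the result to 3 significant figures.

k = 7.13

With E > U₀ the solution is oscillatory, ψ ∝ e^{±ikx} with k = √(2m(E − U₀))/ℏ.
k = √(2 × 0.5 × 50.9) = 7.134.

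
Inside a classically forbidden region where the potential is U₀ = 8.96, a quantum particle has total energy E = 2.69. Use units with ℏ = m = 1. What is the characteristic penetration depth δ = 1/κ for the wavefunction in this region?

Since E < U₀ the TISE in this region is ψ'' = κ²ψ with κ = √(2m(U₀ − E))/ℏ.
κ = √(2 × 1 × 6.27) = 3.541. The penetration depth is δ = 1/κ = 0.282.

δ = 0.282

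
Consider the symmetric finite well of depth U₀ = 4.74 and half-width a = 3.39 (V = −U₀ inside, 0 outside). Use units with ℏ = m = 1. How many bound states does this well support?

The dimensionless depth is z₀ = a√(2mU₀)/ℏ = 3.39 × √(9.480) = 10.44.
The even/odd transcendental equations gain one root per π/2 in z₀, giving N = 1 + ⌊2z₀/π⌋ = 1 + ⌊6.645⌋ = 7.

N = 7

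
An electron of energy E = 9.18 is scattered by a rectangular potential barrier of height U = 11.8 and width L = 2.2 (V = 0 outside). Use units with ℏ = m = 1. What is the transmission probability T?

T = 0.000117

E < U: inside the barrier ψ ∝ e^{±κx} with κ = √(2m(U − E))/ℏ = 2.289.
κL = 5.036, sinh(κL) = 76.93.
The exact tunnelling result is T⁻¹ = 1 + U² sinh²(κL) / [4E(U − E)] = 8566, so T = 0.000117.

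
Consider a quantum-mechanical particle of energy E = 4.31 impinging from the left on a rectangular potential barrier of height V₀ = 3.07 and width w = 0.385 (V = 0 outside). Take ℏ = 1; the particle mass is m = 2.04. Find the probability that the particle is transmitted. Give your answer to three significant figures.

E > V₀: inside the barrier k₂ = √(2m(E − V₀))/ℏ = 2.249, k₂w = 0.8660.
Matching at both interfaces gives T⁻¹ = 1 + V₀² sin²(k₂w) / [4E(E − V₀)] = 1.256, hence T = 0.796.

T = 0.796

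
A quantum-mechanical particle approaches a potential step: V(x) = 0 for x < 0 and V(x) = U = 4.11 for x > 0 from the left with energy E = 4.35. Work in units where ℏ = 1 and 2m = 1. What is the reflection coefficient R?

R = 0.384

The wavenumbers are k₁ = √(2mE)/ℏ = 2.086 on the left and k₂ = √(2m(E − U))/ℏ = 0.4899 on the right.
Continuity of ψ and ψ′ at the step yields the reflection amplitude r = (k₁ − k₂)/(k₁ + k₂) = 0.6196; thus R = |r|² = 0.3839, T = 0.6161.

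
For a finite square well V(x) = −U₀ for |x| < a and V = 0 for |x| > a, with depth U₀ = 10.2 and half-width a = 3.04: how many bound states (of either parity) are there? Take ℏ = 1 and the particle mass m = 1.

N = 9

The dimensionless depth is z₀ = a√(2mU₀)/ℏ = 3.04 × √(20.40) = 13.73.
A new bound state (alternating even/odd) appears each time z₀ passes a multiple of π/2, so N = ⌊2z₀/π⌋ + 1 = ⌊8.741⌋ + 1 = 9.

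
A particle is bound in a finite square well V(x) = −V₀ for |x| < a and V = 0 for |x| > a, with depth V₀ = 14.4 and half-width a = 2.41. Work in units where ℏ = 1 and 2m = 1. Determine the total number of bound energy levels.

N = 6

Define the well-strength parameter z₀ = (a/ℏ)√(2mV₀) = 2.41 × √(2·0.5·14.4) = 9.145.
The even/odd transcendental equations gain one root per π/2 in z₀, giving N = 1 + ⌊2z₀/π⌋ = 1 + ⌊5.822⌋ = 6.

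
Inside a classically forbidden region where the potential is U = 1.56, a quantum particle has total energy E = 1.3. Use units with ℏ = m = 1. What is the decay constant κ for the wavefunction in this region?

κ = 0.721

Since E < U the TISE in this region is ψ'' = κ²ψ with κ = √(2m(U − E))/ℏ.
κ = √(2 × 1 × 0.26) = 0.7211.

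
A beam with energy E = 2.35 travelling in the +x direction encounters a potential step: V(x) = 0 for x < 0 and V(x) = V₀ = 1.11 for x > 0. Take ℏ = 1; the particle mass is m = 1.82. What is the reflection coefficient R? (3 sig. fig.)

On each side the TISE gives plane waves with k = √(2m(E − V))/ℏ: k₁ = √(2·1.82·2.35) = 2.925, k₂ = √(2·1.82·1.24) = 2.125.
Matching ψ and ψ′ at x = 0 gives r = (k₁ − k₂)/(k₁ + k₂), so R = r² = 0.02512 and T = 1 − R = 0.9749.

R = 0.0251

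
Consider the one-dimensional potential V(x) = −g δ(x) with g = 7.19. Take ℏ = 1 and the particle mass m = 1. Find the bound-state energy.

For x ≠ 0 the bound state is ψ ∝ e^{−κ|x|}; integrating the TISE across the delta gives the cusp condition 2κ = 2mg/ℏ², so κ = 7.190.
Then E = −ℏ²κ²/(2m) = −mg²/(2ℏ²) = -25.85.

E = -25.8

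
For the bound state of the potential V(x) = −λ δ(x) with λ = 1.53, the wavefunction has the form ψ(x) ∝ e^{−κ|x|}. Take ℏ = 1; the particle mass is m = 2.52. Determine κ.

Integrating the TISE across x = 0 gives the cusp condition ψ'(0⁺) − ψ'(0⁻) = −(2mλ/ℏ²)ψ(0).
With ψ ∝ e^{−κ|x|} this yields −2κ = −2mλ/ℏ², so κ = mλ/ℏ² = 3.856.

κ = 3.86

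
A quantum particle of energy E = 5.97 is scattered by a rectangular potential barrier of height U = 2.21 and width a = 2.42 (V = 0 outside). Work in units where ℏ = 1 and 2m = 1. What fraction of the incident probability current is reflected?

E > U: inside the barrier k₂ = √(2m(E − U))/ℏ = 1.939, k₂a = 4.693.
Matching at both interfaces gives T⁻¹ = 1 + U² sin²(k₂a) / [4E(E − U)] = 1.054, hence T = 0.948.
R = 1 − T = 0.0516.

R = 0.0516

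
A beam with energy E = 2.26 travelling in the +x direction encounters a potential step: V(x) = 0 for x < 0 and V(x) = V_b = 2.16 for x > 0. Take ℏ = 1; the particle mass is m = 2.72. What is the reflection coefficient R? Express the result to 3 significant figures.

On each side the TISE gives plane waves with k = √(2m(E − V))/ℏ: k₁ = √(2·2.72·2.26) = 3.506, k₂ = √(2·2.72·0.1) = 0.7376.
Matching ψ and ψ′ at x = 0 gives r = (k₁ − k₂)/(k₁ + k₂), so R = r² = 0.4256 and T = 1 − R = 0.5744.

R = 0.426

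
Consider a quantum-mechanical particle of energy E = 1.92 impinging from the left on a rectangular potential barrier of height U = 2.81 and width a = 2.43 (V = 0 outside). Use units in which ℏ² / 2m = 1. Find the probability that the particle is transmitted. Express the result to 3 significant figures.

T = 0.0348

E < U: inside the barrier ψ ∝ e^{±κx} with κ = √(2m(U − E))/ℏ = 0.9434.
κa = 2.292, sinh(κa) = 4.899.
Matching ψ, ψ′ at both faces gives T = [1 + U² sinh²(κa) / (4E(U − E))]⁻¹ = 1/28.73 = 0.0348.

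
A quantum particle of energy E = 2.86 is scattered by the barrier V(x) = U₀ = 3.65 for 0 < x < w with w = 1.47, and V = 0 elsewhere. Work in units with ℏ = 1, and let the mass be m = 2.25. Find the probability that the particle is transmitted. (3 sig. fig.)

T = 0.0106

Since E < U₀ the interior solution is evanescent with decay constant κ = √(2m(U₀ − E))/ℏ = 1.885.
κw = 2.772, sinh(κw) = 7.961.
The exact tunnelling result is T⁻¹ = 1 + U₀² sinh²(κw) / [4E(U₀ − E)] = 94.43, so T = 0.0106.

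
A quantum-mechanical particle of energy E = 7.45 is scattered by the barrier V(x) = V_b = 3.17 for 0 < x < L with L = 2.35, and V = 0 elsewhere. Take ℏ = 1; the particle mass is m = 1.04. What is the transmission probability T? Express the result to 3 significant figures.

Above the barrier the interior wavenumber is k₂ = √(2m(E − V_b))/ℏ = 2.984, giving phase k₂L = 7.012.
T = [1 + V_b² sin²(k₂L) / (4E(E − V_b))]⁻¹ = 1/1.035 = 0.966.

T = 0.966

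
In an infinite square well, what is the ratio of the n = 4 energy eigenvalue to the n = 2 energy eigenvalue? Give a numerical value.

4

E_n = n²π²ℏ²/(2mL²) so the ratio is n₂²/n₁² = 16/4 = 4.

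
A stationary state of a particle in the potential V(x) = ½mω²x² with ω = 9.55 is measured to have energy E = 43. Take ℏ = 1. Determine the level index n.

n = 4

Invert E_n = (n + ½)ℏω: n = E/ℏω − ½ = 4.003, so n = 4.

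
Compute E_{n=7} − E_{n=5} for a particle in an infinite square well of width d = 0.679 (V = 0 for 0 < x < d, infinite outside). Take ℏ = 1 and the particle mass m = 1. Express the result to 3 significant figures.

E_n = n²π²ℏ²/(2md²), so ΔE = (7² − 5²) π²ℏ²/(2md²).
ΔE = 24 × π² / (2 × 1 × 0.679²) = 256.9.

ΔE = 257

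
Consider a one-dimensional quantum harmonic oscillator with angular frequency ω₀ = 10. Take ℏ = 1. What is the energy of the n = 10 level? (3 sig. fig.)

Using E_n = (n + ½)ℏω₀: E_10 = 10.5 × 10 = 105.0.

E = 105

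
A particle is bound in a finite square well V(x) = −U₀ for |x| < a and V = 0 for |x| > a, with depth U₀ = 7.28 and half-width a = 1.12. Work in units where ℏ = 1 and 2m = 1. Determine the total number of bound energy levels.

Define the well-strength parameter z₀ = (a/ℏ)√(2mU₀) = 1.12 × √(2·0.5·7.28) = 3.022.
A new bound state (alternating even/odd) appears each time z₀ passes a multiple of π/2, so N = ⌊2z₀/π⌋ + 1 = ⌊1.924⌋ + 1 = 2.

N = 2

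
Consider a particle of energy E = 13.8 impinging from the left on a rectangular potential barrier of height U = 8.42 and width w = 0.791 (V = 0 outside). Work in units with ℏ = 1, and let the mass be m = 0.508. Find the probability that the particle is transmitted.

T = 0.819

Above the barrier the interior wavenumber is k₂ = √(2m(E − U))/ℏ = 2.338, giving phase k₂w = 1.849.
Matching at both interfaces gives T⁻¹ = 1 + U² sin²(k₂w) / [4E(E − U)] = 1.221, hence T = 0.819.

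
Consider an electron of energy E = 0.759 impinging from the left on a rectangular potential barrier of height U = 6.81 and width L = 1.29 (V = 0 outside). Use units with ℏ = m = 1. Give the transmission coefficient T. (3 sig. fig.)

E < U: inside the barrier ψ ∝ e^{±κx} with κ = √(2m(U − E))/ℏ = 3.479.
κL = 4.488, sinh(κL) = 44.45.
The exact tunnelling result is T⁻¹ = 1 + U² sinh²(κL) / [4E(U − E)] = 4989, so T = 0.000200.

T = 0.000200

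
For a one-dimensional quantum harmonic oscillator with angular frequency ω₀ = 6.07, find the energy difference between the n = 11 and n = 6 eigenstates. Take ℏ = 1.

E_n = ℏω₀(n + ½), so ΔE = (11 − 6) ℏω₀ = 5 × 6.07 = 30.35.

ΔE = 30.4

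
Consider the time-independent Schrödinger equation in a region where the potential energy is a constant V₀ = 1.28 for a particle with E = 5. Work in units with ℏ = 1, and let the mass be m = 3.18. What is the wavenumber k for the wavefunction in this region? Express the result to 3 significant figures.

k = 4.86

With E > V₀ the solution is oscillatory, ψ ∝ e^{±ikx} with k = √(2m(E − V₀))/ℏ.
k = √(2 × 3.18 × 3.72) = 4.864.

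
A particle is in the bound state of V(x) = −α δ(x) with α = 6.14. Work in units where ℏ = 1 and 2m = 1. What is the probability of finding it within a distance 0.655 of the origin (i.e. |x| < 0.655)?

The normalised bound state is ψ = √κ e^{−κ|x|} with κ = mα/ℏ² = 3.070.
P(|x| < d) = ∫_{−d}^{d} κ e^{−2κ|x|} dx = 1 − e^{−2κd} = 1 − e^{−4.022} = 0.9821.

P = 0.982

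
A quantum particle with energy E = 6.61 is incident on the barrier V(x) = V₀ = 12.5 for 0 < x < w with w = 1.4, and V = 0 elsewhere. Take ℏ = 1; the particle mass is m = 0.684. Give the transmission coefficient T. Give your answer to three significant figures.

E < V₀: inside the barrier ψ ∝ e^{±κx} with κ = √(2m(V₀ − E))/ℏ = 2.839.
κw = 3.974, sinh(κw) = 26.59.
The exact tunnelling result is T⁻¹ = 1 + V₀² sinh²(κw) / [4E(V₀ − E)] = 710.3, so T = 0.00141.

T = 0.00141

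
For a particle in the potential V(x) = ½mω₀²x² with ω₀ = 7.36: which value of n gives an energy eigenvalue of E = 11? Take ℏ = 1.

E_n = ℏω₀(n + ½) ⇒ n = E/(ℏω₀) − ½ = 11/7.36 − 0.5 = 0.995 → n = 1.

n = 1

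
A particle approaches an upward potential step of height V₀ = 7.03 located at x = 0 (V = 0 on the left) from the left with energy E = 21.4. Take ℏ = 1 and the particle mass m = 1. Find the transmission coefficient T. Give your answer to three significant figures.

T = 0.990

On each side the TISE gives plane waves with k = √(2m(E − V))/ℏ: k₁ = √(2·1·21.4) = 6.542, k₂ = √(2·1·14.37) = 5.361.
Matching ψ and ψ′ at x = 0 gives r = (k₁ − k₂)/(k₁ + k₂), so R = r² = 0.009847 and T = 1 − R = 0.9902.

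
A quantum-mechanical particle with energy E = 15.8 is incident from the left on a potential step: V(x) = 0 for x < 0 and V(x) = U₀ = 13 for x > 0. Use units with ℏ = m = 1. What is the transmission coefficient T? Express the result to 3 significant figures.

T = 0.834

On each side the TISE gives plane waves with k = √(2m(E − V))/ℏ: k₁ = √(2·1·15.8) = 5.621, k₂ = √(2·1·2.8) = 2.366.
Continuity of ψ and ψ′ at the step yields the reflection amplitude r = (k₁ − k₂)/(k₁ + k₂) = 0.4075; thus R = |r|² = 0.1660, T = 0.8340.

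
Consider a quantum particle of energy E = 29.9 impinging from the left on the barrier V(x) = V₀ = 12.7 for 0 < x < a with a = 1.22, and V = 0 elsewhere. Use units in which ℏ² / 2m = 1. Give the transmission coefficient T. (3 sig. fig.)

T = 0.935

E > V₀: inside the barrier k₂ = √(2m(E − V₀))/ℏ = 4.147, k₂a = 5.060.
T = [1 + V₀² sin²(k₂a) / (4E(E − V₀))]⁻¹ = 1/1.069 = 0.935.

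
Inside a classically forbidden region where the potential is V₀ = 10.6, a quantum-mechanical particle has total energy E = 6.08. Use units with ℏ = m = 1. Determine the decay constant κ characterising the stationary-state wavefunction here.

Since E < V₀ the TISE in this region is ψ'' = κ²ψ with κ = √(2m(V₀ − E))/ℏ.
κ = √(2 × 1 × 4.52) = 3.007.

κ = 3.01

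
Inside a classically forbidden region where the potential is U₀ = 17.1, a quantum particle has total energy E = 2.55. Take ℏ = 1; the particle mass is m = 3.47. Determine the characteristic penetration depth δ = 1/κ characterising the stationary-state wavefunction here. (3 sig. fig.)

Since E < U₀ the TISE in this region is ψ'' = κ²ψ with κ = √(2m(U₀ − E))/ℏ.
κ = √(2 × 3.47 × 14.55) = 10.05. The penetration depth is δ = 1/κ = 0.0995.

δ = 0.0995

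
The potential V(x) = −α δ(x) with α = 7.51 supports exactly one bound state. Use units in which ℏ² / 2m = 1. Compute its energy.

For x ≠ 0 the bound state is ψ ∝ e^{−κ|x|}; integrating the TISE across the delta gives the cusp condition 2κ = 2mα/ℏ², so κ = 3.755.
Then E = −ℏ²κ²/(2m) = −mα²/(2ℏ²) = -14.10.

E = -14.1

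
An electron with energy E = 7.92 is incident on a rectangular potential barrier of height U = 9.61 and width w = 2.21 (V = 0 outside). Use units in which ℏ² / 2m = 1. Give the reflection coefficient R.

E < U: inside the barrier ψ ∝ e^{±κx} with κ = √(2m(U − E))/ℏ = 1.300.
κw = 2.873, sinh(κw) = 8.817.
Matching ψ, ψ′ at both faces gives T = [1 + U² sinh²(κw) / (4E(U − E))]⁻¹ = 1/135.1 = 0.00740.
R = 1 − T = 0.993.

R = 0.993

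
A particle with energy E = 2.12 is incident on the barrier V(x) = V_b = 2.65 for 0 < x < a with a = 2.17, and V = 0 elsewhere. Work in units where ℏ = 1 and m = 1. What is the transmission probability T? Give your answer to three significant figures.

T = 0.0292

Since E < V_b the interior solution is evanescent with decay constant κ = √(2m(V_b − E))/ℏ = 1.030.
κa = 2.234, sinh(κa) = 4.616.
The exact tunnelling result is T⁻¹ = 1 + V_b² sinh²(κa) / [4E(V_b − E)] = 34.29, so T = 0.0292.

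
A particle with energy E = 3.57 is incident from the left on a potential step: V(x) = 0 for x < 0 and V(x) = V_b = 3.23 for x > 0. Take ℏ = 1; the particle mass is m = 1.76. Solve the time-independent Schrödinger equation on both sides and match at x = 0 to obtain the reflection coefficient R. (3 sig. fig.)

The wavenumbers are k₁ = √(2mE)/ℏ = 3.545 on the left and k₂ = √(2m(E − V_b))/ℏ = 1.094 on the right.
Matching ψ and ψ′ at x = 0 gives r = (k₁ − k₂)/(k₁ + k₂), so R = r² = 0.2791 and T = 1 − R = 0.7209.

R = 0.279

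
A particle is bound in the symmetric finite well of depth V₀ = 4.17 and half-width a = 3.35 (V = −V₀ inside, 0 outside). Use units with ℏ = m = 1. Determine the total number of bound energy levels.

N = 7

Define the well-strength parameter z₀ = (a/ℏ)√(2mV₀) = 3.35 × √(2·1·4.17) = 9.674.
A new bound state (alternating even/odd) appears each time z₀ passes a multiple of π/2, so N = ⌊2z₀/π⌋ + 1 = ⌊6.159⌋ + 1 = 7.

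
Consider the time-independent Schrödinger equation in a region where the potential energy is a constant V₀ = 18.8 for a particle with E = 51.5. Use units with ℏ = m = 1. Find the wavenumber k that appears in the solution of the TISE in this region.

k = 8.09

With E > V₀ the solution is oscillatory, ψ ∝ e^{±ikx} with k = √(2m(E − V₀))/ℏ.
k = √(2 × 1 × 32.7) = 8.087.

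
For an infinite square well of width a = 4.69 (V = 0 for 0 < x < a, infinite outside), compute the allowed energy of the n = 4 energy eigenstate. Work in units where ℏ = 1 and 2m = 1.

The infinite-well eigenfunctions ψ_n = √(2/a) sin(nπx/a) vanish at both walls, giving E_n = n²π²ℏ²/(2ma²).
E_4 = 4² × π² / (2 × 0.5 × 4.69²) = 7.179.

E = 7.18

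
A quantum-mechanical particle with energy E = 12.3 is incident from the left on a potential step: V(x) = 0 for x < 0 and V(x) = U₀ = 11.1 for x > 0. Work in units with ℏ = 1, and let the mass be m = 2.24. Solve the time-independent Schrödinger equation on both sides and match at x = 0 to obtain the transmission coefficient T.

T = 0.725

On each side the TISE gives plane waves with k = √(2m(E − V))/ℏ: k₁ = √(2·2.24·12.3) = 7.423, k₂ = √(2·2.24·1.2) = 2.319.
Matching ψ and ψ′ at x = 0 gives r = (k₁ − k₂)/(k₁ + k₂), so R = r² = 0.2746 and T = 1 − R = 0.7254.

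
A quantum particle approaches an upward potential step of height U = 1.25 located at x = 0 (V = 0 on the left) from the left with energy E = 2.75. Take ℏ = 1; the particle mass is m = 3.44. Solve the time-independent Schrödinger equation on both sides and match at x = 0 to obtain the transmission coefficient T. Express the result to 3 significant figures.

The wavenumbers are k₁ = √(2mE)/ℏ = 4.350 on the left and k₂ = √(2m(E − U))/ℏ = 3.212 on the right.
Matching ψ and ψ′ at x = 0 gives r = (k₁ − k₂)/(k₁ + k₂), so R = r² = 0.02262 and T = 1 − R = 0.9774.

T = 0.977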